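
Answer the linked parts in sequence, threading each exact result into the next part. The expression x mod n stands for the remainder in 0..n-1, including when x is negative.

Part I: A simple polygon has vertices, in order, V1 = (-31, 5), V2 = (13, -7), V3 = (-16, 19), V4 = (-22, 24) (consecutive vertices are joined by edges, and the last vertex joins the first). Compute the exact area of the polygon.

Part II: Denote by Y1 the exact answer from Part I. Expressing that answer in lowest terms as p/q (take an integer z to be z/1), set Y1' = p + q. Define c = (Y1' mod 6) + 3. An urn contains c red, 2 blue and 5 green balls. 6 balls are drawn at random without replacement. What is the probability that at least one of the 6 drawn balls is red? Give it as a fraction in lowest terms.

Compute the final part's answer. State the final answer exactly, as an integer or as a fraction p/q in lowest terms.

Part I: cross terms: (-31*-7 - 13*5)=152, (13*19 - -16*-7)=135, (-16*24 - -22*19)=34, (-22*5 - -31*24)=634; twice the area = |955| = 955; area = 955/2; answer 955/2
Part II: Y1 = 955/2; threaded value p + q = 957; c = 6; total draws C(13,6) = 1716; complement C(7,6) = 7; favorable 1716 - 7 = 1709; P = 1709/1716; answer 1709/1716

1709/1716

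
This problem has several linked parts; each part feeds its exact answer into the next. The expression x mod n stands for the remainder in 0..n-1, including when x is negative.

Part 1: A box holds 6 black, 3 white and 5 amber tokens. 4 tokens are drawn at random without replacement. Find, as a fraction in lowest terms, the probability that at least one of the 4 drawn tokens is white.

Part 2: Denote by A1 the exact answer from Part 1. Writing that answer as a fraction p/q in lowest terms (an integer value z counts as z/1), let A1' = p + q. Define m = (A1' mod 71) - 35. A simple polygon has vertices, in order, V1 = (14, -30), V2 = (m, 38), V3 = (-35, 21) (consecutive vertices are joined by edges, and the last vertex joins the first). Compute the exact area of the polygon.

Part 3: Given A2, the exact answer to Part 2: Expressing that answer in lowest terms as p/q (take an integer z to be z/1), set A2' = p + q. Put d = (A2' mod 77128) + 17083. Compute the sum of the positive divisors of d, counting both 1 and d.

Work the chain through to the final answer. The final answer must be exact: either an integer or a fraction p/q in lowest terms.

34272

Part 1: total draws C(14,4) = 1001; complement C(11,4) = 330; favorable 1001 - 330 = 671; P = 61/91; answer 61/91
Part 2: A1 = 61/91; threaded value p + q = 152; m = -25; cross terms: (14*38 - -25*-30)=-218, (-25*21 - -35*38)=805, (-35*-30 - 14*21)=756; twice the area = |1343| = 1343; area = 1343/2; answer 1343/2
Part 3: A2 = 1343/2; threaded value p + q = 1345; d = 18428; 18428 = 2^2 * 17 * 271; sigma = (1 + 2 + 4) * (1 + 17) * (1 + 271) = 7 * 18 * 272 = 34272; answer 34272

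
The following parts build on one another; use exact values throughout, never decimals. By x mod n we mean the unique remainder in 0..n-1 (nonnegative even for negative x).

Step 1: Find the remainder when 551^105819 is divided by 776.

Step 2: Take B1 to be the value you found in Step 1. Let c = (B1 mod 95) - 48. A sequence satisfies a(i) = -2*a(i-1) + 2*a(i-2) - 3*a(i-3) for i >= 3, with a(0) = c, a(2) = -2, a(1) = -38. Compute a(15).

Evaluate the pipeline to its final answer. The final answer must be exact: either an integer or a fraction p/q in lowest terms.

Step 1: squarings mod 776: 551^1=551, 551^2=185, 551^4=81, 551^8=353, 551^16=449, 551^32=617, 551^64=449, 551^128=617, 551^256=449, 551^512=617, 551^1024=449, 551^2048=617, 551^4096=449, 551^8192=617, 551^16384=449, 551^32768=617, 551^65536=449; 551^105819 = 551^1 * 551^2 * 551^8 * 551^16 * 551^64 * 551^256 * 551^1024 * 551^2048 * 551^4096 * 551^32768 * 551^65536 = 303 (mod 776); answer 303
Step 2: B1 = 303; c = -30; a(3) = -2*(-2) + 2*(-38) - 3*(-30) = 18; iterating: a(3)=18, a(4)=74, a(5)=-106, a(6)=306, a(7)=-1046, a(8)=3022, a(9)=-9054, a(10)=27290, a(11)=-81754, a(12)=245250, a(13)=-735878, a(14)=2207518, a(15)=-6622542; answer -6622542

-6622542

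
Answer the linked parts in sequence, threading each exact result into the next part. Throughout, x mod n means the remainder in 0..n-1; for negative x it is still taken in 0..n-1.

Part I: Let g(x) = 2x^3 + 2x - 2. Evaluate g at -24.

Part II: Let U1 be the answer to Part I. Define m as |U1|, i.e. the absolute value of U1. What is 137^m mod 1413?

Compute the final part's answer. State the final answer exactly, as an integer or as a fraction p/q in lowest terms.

967

Part I: 2*(-24)^3 + 2*(-24)^1 - 2 = (-27648) + (-48) + (-2) = -27698; answer -27698
Part II: U1 = -27698; m = 27698; squarings mod 1413: 137^1=137, 137^2=400, 137^4=331, 137^8=760, 137^16=1096, 137^32=166, 137^64=709, 137^128=1066, 137^256=304, 137^512=571, 137^1024=1051, 137^2048=1048, 137^4096=403, 137^8192=1327, 137^16384=331; 137^27698 = 137^2 * 137^16 * 137^32 * 137^1024 * 137^2048 * 137^8192 * 137^16384 = 967 (mod 1413); answer 967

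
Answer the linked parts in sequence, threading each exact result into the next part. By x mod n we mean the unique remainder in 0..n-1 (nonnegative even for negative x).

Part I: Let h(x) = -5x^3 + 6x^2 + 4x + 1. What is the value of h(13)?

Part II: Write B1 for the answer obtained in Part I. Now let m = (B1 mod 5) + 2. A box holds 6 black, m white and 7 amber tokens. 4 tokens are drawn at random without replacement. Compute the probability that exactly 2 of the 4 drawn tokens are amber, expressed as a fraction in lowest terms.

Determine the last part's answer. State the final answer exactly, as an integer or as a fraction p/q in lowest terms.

Part I: -5*(13)^3 + 6*(13)^2 + 4*(13)^1 + 1 = (-10985) + (1014) + (52) + (1) = -9918; answer -9918
Part II: B1 = -9918; m = 4; total draws C(17,4) = 2380; favorable C(7,2)*C(10,2) = 945; P = 27/68; answer 27/68

27/68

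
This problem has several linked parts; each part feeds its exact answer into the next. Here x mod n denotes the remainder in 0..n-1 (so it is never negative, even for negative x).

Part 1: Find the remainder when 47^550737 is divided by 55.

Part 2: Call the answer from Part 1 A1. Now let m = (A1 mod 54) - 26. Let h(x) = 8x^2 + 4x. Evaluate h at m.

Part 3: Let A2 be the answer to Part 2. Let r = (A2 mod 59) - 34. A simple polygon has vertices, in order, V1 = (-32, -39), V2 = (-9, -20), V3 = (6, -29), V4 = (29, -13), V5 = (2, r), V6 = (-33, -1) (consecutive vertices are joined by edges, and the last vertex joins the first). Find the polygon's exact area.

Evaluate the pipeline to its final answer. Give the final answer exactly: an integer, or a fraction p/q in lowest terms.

Part 1: squarings mod 55: 47^1=47, 47^2=9, 47^4=26, 47^8=16, 47^16=36, 47^32=31, 47^64=26, 47^128=16, 47^256=36, 47^512=31, 47^1024=26, 47^2048=16, 47^4096=36, 47^8192=31, 47^16384=26, 47^32768=16, 47^65536=36, 47^131072=31, 47^262144=26, 47^524288=16; 47^550737 = 47^1 * 47^16 * 47^64 * 47^256 * 47^512 * 47^1024 * 47^8192 * 47^16384 * 47^524288 = 42 (mod 55); answer 42
Part 2: A1 = 42; m = 16; 8*(16)^2 + 4*(16)^1 = (2048) + (64) = 2112; answer 2112
Part 3: A2 = 2112; r = 13; cross terms: (-32*-20 - -9*-39)=289, (-9*-29 - 6*-20)=381, (6*-13 - 29*-29)=763, (29*13 - 2*-13)=403, (2*-1 - -33*13)=427, (-33*-39 - -32*-1)=1255; twice the area = |3518| = 3518; area = 1759; answer 1759

1759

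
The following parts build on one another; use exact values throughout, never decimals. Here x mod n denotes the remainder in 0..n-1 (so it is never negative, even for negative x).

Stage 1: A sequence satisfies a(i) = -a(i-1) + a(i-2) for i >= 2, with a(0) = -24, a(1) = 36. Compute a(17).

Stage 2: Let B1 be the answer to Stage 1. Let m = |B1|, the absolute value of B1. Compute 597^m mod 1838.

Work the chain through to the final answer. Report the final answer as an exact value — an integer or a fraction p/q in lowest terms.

1339

Stage 1: a(2) = -1*(36) + 1*(-24) = -60; iterating: a(2)=-60, a(3)=96, a(4)=-156, a(5)=252, a(6)=-408, a(7)=660, a(8)=-1068, a(9)=1728, a(10)=-2796, a(11)=4524, a(12)=-7320, a(13)=11844, a(14)=-19164, a(15)=31008, a(16)=-50172, a(17)=81180; answer 81180
Stage 2: B1 = 81180; m = 81180; squarings mod 1838: 597^1=597, 597^2=1675, 597^4=837, 597^8=291, 597^16=133, 597^32=1147, 597^64=1439, 597^128=1133, 597^256=765, 597^512=741, 597^1024=1357, 597^2048=1611, 597^4096=65, 597^8192=549, 597^16384=1807, 597^32768=961, 597^65536=845; 597^81180 = 597^4 * 597^8 * 597^16 * 597^256 * 597^1024 * 597^2048 * 597^4096 * 597^8192 * 597^65536 = 1339 (mod 1838); answer 1339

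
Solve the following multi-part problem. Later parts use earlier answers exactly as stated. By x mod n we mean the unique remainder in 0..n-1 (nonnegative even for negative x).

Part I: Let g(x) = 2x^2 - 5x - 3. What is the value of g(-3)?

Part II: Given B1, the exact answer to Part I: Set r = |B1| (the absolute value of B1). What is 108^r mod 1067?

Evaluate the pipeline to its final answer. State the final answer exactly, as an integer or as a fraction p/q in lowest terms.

144

Part I: 2*(-3)^2 - 5*(-3)^1 - 3 = (18) + (15) + (-3) = 30; answer 30
Part II: B1 = 30; r = 30; squarings mod 1067: 108^1=108, 108^2=994, 108^4=1061, 108^8=36, 108^16=229; 108^30 = 108^2 * 108^4 * 108^8 * 108^16 = 144 (mod 1067); answer 144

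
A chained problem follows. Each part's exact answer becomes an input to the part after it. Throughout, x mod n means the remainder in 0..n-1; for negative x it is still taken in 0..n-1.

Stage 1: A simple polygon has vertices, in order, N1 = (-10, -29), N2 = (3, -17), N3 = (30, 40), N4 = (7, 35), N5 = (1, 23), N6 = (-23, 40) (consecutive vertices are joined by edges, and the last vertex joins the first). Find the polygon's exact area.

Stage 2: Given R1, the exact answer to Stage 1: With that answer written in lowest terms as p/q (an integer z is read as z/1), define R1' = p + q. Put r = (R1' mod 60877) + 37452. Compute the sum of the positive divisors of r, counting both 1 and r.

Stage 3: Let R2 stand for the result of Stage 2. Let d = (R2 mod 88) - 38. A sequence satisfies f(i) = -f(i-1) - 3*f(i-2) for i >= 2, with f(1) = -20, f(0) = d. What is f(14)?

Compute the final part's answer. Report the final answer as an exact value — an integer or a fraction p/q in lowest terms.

Stage 1: cross terms: (-10*-17 - 3*-29)=257, (3*40 - 30*-17)=630, (30*35 - 7*40)=770, (7*23 - 1*35)=126, (1*40 - -23*23)=569, (-23*-29 - -10*40)=1067; twice the area = |3419| = 3419; area = 3419/2; answer 3419/2
Stage 2: R1 = 3419/2; threaded value p + q = 3421; r = 40873; 40873 = 7 * 5839; sigma = (1 + 7) * (1 + 5839) = 8 * 5840 = 46720; answer 46720
Stage 3: R2 = 46720; d = 42; f(2) = -1*(-20) - 3*(42) = -106; iterating: f(2)=-106, f(3)=166, f(4)=152, f(5)=-650, f(6)=194, f(7)=1756, f(8)=-2338, f(9)=-2930, f(10)=9944, f(11)=-1154, f(12)=-28678, f(13)=32140, f(14)=53894; answer 53894

53894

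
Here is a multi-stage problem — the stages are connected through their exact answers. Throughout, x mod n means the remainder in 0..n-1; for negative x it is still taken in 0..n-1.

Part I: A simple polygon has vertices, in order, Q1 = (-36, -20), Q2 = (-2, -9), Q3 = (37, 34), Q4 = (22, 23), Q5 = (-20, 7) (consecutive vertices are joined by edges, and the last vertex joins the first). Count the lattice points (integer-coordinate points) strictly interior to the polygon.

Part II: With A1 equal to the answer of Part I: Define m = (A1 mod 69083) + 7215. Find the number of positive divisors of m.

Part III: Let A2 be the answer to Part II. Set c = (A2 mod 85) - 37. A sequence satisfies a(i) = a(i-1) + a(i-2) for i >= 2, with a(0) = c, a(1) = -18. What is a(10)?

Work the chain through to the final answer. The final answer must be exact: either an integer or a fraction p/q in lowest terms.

Part I: cross terms: (-36*-9 - -2*-20)=284, (-2*34 - 37*-9)=265, (37*23 - 22*34)=103, (22*7 - -20*23)=614, (-20*-20 - -36*7)=652; twice the area = |1918| = 1918; area = 959; boundary points = 1 + 1 + 1 + 2 + 1 = 6; strictly interior points = area - boundary/2 + 1 = 957; answer 957
Part II: A1 = 957; m = 8172; 8172 = 2^2 * 3^2 * 227; number of divisors = (2+1) * (2+1) * (1+1) = 18; answer 18
Part III: A2 = 18; c = -19; a(2) = 1*(-18) + 1*(-19) = -37; iterating: a(2)=-37, a(3)=-55, a(4)=-92, a(5)=-147, a(6)=-239, a(7)=-386, a(8)=-625, a(9)=-1011, a(10)=-1636; answer -1636

-1636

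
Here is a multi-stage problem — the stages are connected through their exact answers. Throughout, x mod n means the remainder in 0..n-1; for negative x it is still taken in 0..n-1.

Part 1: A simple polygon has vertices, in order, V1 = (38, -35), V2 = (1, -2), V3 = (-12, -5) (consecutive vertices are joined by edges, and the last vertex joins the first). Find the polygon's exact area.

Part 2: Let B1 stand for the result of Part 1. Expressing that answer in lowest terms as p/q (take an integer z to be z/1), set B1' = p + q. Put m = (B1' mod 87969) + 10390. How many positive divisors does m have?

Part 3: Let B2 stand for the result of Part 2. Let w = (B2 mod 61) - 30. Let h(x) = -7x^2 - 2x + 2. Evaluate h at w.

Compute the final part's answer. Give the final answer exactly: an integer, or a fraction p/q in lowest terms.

-4678

Part 1: cross terms: (38*-2 - 1*-35)=-41, (1*-5 - -12*-2)=-29, (-12*-35 - 38*-5)=610; twice the area = |540| = 540; area = 270; answer 270
Part 2: B1 = 270; threaded value p + q = 271; m = 10661; 10661 = 7 * 1523; number of divisors = (1+1) * (1+1) = 4; answer 4
Part 3: B2 = 4; w = -26; -7*(-26)^2 - 2*(-26)^1 + 2 = (-4732) + (52) + (2) = -4678; answer -4678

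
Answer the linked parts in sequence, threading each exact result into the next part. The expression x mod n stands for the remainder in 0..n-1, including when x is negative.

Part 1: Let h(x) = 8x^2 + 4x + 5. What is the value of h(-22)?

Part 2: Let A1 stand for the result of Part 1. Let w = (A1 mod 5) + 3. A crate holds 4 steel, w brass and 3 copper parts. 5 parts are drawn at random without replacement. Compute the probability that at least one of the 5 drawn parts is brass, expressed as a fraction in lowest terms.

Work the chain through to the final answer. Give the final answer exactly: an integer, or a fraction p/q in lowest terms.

283/286

Part 1: 8*(-22)^2 + 4*(-22)^1 + 5 = (3872) + (-88) + (5) = 3789; answer 3789
Part 2: A1 = 3789; w = 7; total draws C(14,5) = 2002; complement C(7,5) = 21; favorable 2002 - 21 = 1981; P = 283/286; answer 283/286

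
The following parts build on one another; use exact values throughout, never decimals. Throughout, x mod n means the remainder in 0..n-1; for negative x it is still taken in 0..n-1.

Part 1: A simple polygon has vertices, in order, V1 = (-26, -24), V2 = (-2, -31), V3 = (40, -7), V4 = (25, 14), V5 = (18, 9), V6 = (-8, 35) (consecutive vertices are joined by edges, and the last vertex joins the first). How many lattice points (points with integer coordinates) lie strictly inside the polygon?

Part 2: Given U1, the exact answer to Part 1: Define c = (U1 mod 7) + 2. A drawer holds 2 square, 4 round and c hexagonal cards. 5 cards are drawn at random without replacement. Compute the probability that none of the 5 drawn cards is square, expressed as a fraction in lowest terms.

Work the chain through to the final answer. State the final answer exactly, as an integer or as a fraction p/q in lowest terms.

Part 1: cross terms: (-26*-31 - -2*-24)=758, (-2*-7 - 40*-31)=1254, (40*14 - 25*-7)=735, (25*9 - 18*14)=-27, (18*35 - -8*9)=702, (-8*-24 - -26*35)=1102; twice the area = |4524| = 4524; area = 2262; boundary points = 1 + 6 + 3 + 1 + 26 + 1 = 38; strictly interior points = area - boundary/2 + 1 = 2244; answer 2244
Part 2: U1 = 2244; c = 6; total draws C(12,5) = 792; favorable C(10,5) = 252; P = 7/22; answer 7/22

7/22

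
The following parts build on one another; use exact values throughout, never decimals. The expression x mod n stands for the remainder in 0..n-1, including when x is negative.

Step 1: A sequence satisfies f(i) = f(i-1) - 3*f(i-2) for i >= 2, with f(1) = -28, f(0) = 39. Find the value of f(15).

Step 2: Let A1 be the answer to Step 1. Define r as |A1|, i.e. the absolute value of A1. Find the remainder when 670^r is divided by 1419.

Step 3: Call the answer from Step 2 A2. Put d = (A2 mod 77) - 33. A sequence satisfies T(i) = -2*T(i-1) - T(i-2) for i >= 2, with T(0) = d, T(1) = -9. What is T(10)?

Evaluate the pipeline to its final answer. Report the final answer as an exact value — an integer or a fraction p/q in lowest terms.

198

Step 1: f(2) = 1*(-28) - 3*(39) = -145; iterating: f(2)=-145, f(3)=-61, f(4)=374, f(5)=557, f(6)=-565, f(7)=-2236, f(8)=-541, f(9)=6167, f(10)=7790, f(11)=-10711, f(12)=-34081, f(13)=-1948, f(14)=100295, f(15)=106139; answer 106139
Step 2: A1 = 106139; r = 106139; squarings mod 1419: 670^1=670, 670^2=496, 670^4=529, 670^8=298, 670^16=826, 670^32=1156, 670^64=1057, 670^128=496, 670^256=529, 670^512=298, 670^1024=826, 670^2048=1156, 670^4096=1057, 670^8192=496, 670^16384=529, 670^32768=298, 670^65536=826; 670^106139 = 670^1 * 670^2 * 670^8 * 670^16 * 670^128 * 670^512 * 670^1024 * 670^2048 * 670^4096 * 670^32768 * 670^65536 = 1099 (mod 1419); answer 1099
Step 3: A2 = 1099; d = -12; T(2) = -2*(-9) - 1*(-12) = 30; iterating: T(2)=30, T(3)=-51, T(4)=72, T(5)=-93, T(6)=114, T(7)=-135, T(8)=156, T(9)=-177, T(10)=198; answer 198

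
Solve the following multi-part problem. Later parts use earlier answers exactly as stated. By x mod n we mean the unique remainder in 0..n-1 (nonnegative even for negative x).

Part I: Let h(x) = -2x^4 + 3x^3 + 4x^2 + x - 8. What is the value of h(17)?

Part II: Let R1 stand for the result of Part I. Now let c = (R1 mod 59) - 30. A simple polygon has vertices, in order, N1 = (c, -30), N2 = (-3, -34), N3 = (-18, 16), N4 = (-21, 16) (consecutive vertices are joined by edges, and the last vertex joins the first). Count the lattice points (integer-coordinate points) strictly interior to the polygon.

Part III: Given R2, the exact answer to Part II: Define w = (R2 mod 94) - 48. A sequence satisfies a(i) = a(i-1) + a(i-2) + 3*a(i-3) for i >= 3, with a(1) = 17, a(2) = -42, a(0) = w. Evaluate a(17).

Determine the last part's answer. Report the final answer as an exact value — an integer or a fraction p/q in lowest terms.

-2726623

Part I: -2*(17)^4 + 3*(17)^3 + 4*(17)^2 + 1*(17)^1 - 8 = (-167042) + (14739) + (1156) + (17) + (-8) = -151138; answer -151138
Part II: R1 = -151138; c = -10; cross terms: (-10*-34 - -3*-30)=250, (-3*16 - -18*-34)=-660, (-18*16 - -21*16)=48, (-21*-30 - -10*16)=790; twice the area = |428| = 428; area = 214; boundary points = 1 + 5 + 3 + 1 = 10; strictly interior points = area - boundary/2 + 1 = 210; answer 210
Part III: R2 = 210; w = -26; a(3) = 1*(-42) + 1*(17) + 3*(-26) = -103; iterating: a(3)=-103, a(4)=-94, a(5)=-323, a(6)=-726, a(7)=-1331, a(8)=-3026, a(9)=-6535, a(10)=-13554, a(11)=-29167, a(12)=-62326, a(13)=-132155, a(14)=-281982, a(15)=-601115, a(16)=-1279562, a(17)=-2726623; answer -2726623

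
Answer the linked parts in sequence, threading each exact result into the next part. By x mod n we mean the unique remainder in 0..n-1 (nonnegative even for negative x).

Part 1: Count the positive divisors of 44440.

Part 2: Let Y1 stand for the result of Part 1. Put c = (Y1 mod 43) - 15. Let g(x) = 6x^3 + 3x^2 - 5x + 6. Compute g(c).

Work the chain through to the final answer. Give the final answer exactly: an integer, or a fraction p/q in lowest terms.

Part 1: 44440 = 2^3 * 5 * 11 * 101; number of divisors = (3+1) * (1+1) * (1+1) * (1+1) = 32; answer 32
Part 2: Y1 = 32; c = 17; 6*(17)^3 + 3*(17)^2 - 5*(17)^1 + 6 = (29478) + (867) + (-85) + (6) = 30266; answer 30266

30266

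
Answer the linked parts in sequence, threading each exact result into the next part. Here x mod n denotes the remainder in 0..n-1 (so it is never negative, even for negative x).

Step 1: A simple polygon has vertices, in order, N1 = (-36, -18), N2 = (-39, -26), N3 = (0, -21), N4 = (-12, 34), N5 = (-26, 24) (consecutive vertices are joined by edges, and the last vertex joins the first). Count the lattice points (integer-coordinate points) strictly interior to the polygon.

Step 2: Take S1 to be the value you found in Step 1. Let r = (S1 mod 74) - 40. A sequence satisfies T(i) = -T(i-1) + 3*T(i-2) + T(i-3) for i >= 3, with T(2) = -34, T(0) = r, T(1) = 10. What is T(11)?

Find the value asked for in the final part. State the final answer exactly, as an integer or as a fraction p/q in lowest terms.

30246

Step 1: cross terms: (-36*-26 - -39*-18)=234, (-39*-21 - 0*-26)=819, (0*34 - -12*-21)=-252, (-12*24 - -26*34)=596, (-26*-18 - -36*24)=1332; twice the area = |2729| = 2729; area = 2729/2; boundary points = 1 + 1 + 1 + 2 + 2 = 7; strictly interior points = area - boundary/2 + 1 = 1362; answer 1362
Step 2: S1 = 1362; r = -10; T(3) = -1*(-34) + 3*(10) + 1*(-10) = 54; iterating: T(3)=54, T(4)=-146, T(5)=274, T(6)=-658, T(7)=1334, T(8)=-3034, T(9)=6378, T(10)=-14146, T(11)=30246; answer 30246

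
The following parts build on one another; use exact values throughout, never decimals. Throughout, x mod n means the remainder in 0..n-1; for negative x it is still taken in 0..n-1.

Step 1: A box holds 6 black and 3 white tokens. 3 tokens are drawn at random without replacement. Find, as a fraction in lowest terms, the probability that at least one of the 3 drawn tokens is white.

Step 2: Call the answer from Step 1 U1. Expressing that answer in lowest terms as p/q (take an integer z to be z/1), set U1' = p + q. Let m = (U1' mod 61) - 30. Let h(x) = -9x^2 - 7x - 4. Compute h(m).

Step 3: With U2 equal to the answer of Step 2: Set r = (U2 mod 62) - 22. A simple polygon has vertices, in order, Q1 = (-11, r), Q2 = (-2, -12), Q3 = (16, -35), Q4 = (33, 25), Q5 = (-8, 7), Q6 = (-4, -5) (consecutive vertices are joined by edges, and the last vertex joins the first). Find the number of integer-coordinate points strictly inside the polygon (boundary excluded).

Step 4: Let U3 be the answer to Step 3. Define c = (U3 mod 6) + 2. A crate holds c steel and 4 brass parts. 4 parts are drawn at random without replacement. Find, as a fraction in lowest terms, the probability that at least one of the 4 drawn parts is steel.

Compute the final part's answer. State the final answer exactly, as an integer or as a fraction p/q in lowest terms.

34/35

Step 1: total draws C(9,3) = 84; complement C(6,3) = 20; favorable 84 - 20 = 64; P = 16/21; answer 16/21
Step 2: U1 = 16/21; threaded value p + q = 37; m = 7; -9*(7)^2 - 7*(7)^1 - 4 = (-441) + (-49) + (-4) = -494; answer -494
Step 3: U2 = -494; r = -20; cross terms: (-11*-12 - -2*-20)=92, (-2*-35 - 16*-12)=262, (16*25 - 33*-35)=1555, (33*7 - -8*25)=431, (-8*-5 - -4*7)=68, (-4*-20 - -11*-5)=25; twice the area = |2433| = 2433; area = 2433/2; boundary points = 1 + 1 + 1 + 1 + 4 + 1 = 9; strictly interior points = area - boundary/2 + 1 = 1213; answer 1213
Step 4: U3 = 1213; c = 3; total draws C(7,4) = 35; complement C(4,4) = 1; favorable 35 - 1 = 34; P = 34/35; answer 34/35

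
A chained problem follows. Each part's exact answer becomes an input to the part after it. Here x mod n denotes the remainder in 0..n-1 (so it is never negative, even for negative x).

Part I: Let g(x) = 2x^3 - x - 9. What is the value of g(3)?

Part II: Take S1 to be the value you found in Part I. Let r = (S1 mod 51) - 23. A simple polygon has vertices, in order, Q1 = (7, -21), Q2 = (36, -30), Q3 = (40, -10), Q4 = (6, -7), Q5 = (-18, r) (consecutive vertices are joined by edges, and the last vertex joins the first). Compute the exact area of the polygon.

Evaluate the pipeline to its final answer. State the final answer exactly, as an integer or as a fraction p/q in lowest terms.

1399/2

Part I: 2*(3)^3 - 1*(3)^1 - 9 = (54) + (-3) + (-9) = 42; answer 42
Part II: S1 = 42; r = 19; cross terms: (7*-30 - 36*-21)=546, (36*-10 - 40*-30)=840, (40*-7 - 6*-10)=-220, (6*19 - -18*-7)=-12, (-18*-21 - 7*19)=245; twice the area = |1399| = 1399; area = 1399/2; answer 1399/2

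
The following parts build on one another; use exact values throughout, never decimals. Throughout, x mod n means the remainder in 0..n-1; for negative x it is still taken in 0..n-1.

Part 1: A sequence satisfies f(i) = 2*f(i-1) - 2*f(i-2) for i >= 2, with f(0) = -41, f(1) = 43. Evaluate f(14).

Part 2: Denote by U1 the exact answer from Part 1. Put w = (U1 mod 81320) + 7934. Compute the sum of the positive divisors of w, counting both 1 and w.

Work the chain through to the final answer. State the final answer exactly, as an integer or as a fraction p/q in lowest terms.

Part 1: f(2) = 2*(43) - 2*(-41) = 168; iterating: f(2)=168, f(3)=250, f(4)=164, f(5)=-172, f(6)=-672, f(7)=-1000, f(8)=-656, f(9)=688, f(10)=2688, f(11)=4000, f(12)=2624, f(13)=-2752, f(14)=-10752; answer -10752
Part 2: U1 = -10752; w = 78502; 78502 = 2 * 39251; sigma = (1 + 2) * (1 + 39251) = 3 * 39252 = 117756; answer 117756

117756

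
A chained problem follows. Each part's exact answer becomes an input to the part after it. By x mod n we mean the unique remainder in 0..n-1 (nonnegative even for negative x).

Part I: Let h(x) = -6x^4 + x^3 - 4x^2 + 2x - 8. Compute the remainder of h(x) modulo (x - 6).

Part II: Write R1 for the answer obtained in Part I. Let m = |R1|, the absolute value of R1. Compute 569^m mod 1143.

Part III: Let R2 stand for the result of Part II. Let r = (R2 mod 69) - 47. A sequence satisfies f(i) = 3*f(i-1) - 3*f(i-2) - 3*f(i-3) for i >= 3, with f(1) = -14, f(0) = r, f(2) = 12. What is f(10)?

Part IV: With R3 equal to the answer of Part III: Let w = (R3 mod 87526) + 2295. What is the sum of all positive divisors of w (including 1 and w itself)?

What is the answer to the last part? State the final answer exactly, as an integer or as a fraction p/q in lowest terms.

Part I: remainder = value at the root: -6*(6)^4 + 1*(6)^3 - 4*(6)^2 + 2*(6)^1 - 8 = (-7776) + (216) + (-144) + (12) + (-8) = -7700; answer -7700
Part II: R1 = -7700; m = 7700; squarings mod 1143: 569^1=569, 569^2=292, 569^4=682, 569^8=1066, 569^16=214, 569^32=76, 569^64=61, 569^128=292, 569^256=682, 569^512=1066, 569^1024=214, 569^2048=76, 569^4096=61; 569^7700 = 569^4 * 569^16 * 569^512 * 569^1024 * 569^2048 * 569^4096 = 400 (mod 1143); answer 400
Part III: R2 = 400; r = 8; f(3) = 3*(12) - 3*(-14) - 3*(8) = 54; iterating: f(3)=54, f(4)=168, f(5)=306, f(6)=252, f(7)=-666, f(8)=-3672, f(9)=-9774, f(10)=-16308; answer -16308
Part IV: R3 = -16308; w = 73513; 73513 = 11 * 41 * 163; sigma = (1 + 11) * (1 + 41) * (1 + 163) = 12 * 42 * 164 = 82656; answer 82656

82656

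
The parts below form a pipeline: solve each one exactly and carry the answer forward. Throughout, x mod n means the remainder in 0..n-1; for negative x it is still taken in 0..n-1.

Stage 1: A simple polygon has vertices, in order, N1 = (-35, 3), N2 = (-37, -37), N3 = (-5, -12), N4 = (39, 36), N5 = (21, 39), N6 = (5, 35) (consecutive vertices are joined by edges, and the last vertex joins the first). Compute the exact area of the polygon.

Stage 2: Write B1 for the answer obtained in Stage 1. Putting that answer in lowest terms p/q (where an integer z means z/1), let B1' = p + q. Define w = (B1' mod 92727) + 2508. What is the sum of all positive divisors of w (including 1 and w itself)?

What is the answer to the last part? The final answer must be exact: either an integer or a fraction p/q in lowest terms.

Stage 1: cross terms: (-35*-37 - -37*3)=1406, (-37*-12 - -5*-37)=259, (-5*36 - 39*-12)=288, (39*39 - 21*36)=765, (21*35 - 5*39)=540, (5*3 - -35*35)=1240; twice the area = |4498| = 4498; area = 2249; answer 2249
Stage 2: B1 = 2249; threaded value p + q = 2250; w = 4758; 4758 = 2 * 3 * 13 * 61; sigma = (1 + 2) * (1 + 3) * (1 + 13) * (1 + 61) = 3 * 4 * 14 * 62 = 10416; answer 10416

10416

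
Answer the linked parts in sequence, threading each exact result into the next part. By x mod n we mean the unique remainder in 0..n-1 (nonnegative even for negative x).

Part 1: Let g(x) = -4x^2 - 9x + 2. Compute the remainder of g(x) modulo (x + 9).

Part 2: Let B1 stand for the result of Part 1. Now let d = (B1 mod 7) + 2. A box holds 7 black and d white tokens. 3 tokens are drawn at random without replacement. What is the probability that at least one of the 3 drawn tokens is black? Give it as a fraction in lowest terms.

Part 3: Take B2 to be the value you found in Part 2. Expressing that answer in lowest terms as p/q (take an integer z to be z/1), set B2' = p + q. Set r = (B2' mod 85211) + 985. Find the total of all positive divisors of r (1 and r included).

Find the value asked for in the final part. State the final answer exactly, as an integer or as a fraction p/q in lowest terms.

1372

Part 1: remainder = value at the root: -4*(-9)^2 - 9*(-9)^1 + 2 = (-324) + (81) + (2) = -241; answer -241
Part 2: B1 = -241; d = 6; total draws C(13,3) = 286; complement C(6,3) = 20; favorable 286 - 20 = 266; P = 133/143; answer 133/143
Part 3: B2 = 133/143; threaded value p + q = 276; r = 1261; 1261 = 13 * 97; sigma = (1 + 13) * (1 + 97) = 14 * 98 = 1372; answer 1372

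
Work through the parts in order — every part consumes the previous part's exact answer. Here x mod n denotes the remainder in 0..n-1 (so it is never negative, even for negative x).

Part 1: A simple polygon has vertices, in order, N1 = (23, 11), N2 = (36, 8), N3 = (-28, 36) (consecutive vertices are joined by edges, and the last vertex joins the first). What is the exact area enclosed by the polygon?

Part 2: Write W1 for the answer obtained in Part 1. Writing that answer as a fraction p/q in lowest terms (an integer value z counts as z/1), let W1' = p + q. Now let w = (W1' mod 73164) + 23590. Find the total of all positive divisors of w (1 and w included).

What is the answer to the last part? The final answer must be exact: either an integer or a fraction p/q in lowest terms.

23678

Part 1: cross terms: (23*8 - 36*11)=-212, (36*36 - -28*8)=1520, (-28*11 - 23*36)=-1136; twice the area = |172| = 172; area = 86; answer 86
Part 2: W1 = 86; threaded value p + q = 87; w = 23677; 23677 is prime, so its only divisors are 1 and 23677; sigma = 1 + 23677 = 23678; answer 23678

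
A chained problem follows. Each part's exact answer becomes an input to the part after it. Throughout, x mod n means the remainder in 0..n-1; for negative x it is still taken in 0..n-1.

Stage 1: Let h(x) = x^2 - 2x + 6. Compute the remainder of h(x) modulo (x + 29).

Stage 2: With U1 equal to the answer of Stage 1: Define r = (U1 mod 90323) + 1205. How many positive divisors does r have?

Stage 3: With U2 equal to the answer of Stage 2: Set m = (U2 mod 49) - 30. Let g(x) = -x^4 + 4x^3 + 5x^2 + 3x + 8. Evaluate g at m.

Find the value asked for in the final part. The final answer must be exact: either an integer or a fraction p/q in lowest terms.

Stage 1: remainder = value at the root: 1*(-29)^2 - 2*(-29)^1 + 6 = (841) + (58) + (6) = 905; answer 905
Stage 2: U1 = 905; r = 2110; 2110 = 2 * 5 * 211; number of divisors = (1+1) * (1+1) * (1+1) = 8; answer 8
Stage 3: U2 = 8; m = -22; -1*(-22)^4 + 4*(-22)^3 + 5*(-22)^2 + 3*(-22)^1 + 8 = (-234256) + (-42592) + (2420) + (-66) + (8) = -274486; answer -274486

-274486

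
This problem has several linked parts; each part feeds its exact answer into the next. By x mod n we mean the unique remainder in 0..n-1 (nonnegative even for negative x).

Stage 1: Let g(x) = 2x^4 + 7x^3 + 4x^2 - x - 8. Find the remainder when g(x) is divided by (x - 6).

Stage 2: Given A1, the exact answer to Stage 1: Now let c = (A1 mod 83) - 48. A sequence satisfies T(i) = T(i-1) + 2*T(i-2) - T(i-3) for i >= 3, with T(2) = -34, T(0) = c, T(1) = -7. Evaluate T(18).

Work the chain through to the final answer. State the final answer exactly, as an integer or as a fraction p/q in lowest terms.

Stage 1: remainder = value at the root: 2*(6)^4 + 7*(6)^3 + 4*(6)^2 - 1*(6)^1 - 8 = (2592) + (1512) + (144) + (-6) + (-8) = 4234; answer 4234
Stage 2: A1 = 4234; c = -47; T(3) = 1*(-34) + 2*(-7) - 1*(-47) = -1; iterating: T(3)=-1, T(4)=-62, T(5)=-30, T(6)=-153, T(7)=-151, T(8)=-427, T(9)=-576, T(10)=-1279, T(11)=-2004, T(12)=-3986, T(13)=-6715, T(14)=-12683, T(15)=-22127, T(16)=-40778, T(17)=-72349, T(18)=-131778; answer -131778

-131778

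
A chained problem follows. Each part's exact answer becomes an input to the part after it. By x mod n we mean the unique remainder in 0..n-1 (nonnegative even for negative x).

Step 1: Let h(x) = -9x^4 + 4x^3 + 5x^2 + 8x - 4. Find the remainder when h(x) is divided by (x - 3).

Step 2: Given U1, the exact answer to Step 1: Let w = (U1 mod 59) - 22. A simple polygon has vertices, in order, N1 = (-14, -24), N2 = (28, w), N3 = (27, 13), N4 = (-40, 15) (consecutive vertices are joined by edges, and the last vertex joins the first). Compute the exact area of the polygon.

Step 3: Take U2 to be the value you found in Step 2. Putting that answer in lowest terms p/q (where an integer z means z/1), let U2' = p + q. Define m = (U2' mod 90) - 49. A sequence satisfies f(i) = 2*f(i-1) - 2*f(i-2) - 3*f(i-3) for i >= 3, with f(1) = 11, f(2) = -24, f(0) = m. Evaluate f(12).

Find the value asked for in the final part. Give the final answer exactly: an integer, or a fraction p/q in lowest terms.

Step 1: remainder = value at the root: -9*(3)^4 + 4*(3)^3 + 5*(3)^2 + 8*(3)^1 - 4 = (-729) + (108) + (45) + (24) + (-4) = -556; answer -556
Step 2: U1 = -556; w = 12; cross terms: (-14*12 - 28*-24)=504, (28*13 - 27*12)=40, (27*15 - -40*13)=925, (-40*-24 - -14*15)=1170; twice the area = |2639| = 2639; area = 2639/2; answer 2639/2
Step 3: U2 = 2639/2; threaded value p + q = 2641; m = -18; f(3) = 2*(-24) - 2*(11) - 3*(-18) = -16; iterating: f(3)=-16, f(4)=-17, f(5)=70, f(6)=222, f(7)=355, f(8)=56, f(9)=-1264, f(10)=-3705, f(11)=-5050, f(12)=1102; answer 1102

1102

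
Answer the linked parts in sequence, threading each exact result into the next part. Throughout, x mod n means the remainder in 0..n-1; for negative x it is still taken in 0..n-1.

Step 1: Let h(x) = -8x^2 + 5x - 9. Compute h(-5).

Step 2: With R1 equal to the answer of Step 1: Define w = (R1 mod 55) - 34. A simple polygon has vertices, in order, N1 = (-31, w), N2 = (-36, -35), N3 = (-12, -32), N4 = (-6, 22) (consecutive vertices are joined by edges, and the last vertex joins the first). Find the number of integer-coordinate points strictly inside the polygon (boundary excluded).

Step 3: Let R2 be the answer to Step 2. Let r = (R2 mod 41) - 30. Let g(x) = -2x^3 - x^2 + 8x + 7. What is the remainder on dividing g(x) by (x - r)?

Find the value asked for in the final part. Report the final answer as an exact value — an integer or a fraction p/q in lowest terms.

Step 1: -8*(-5)^2 + 5*(-5)^1 - 9 = (-200) + (-25) + (-9) = -234; answer -234
Step 2: R1 = -234; w = 7; cross terms: (-31*-35 - -36*7)=1337, (-36*-32 - -12*-35)=732, (-12*22 - -6*-32)=-456, (-6*7 - -31*22)=640; twice the area = |2253| = 2253; area = 2253/2; boundary points = 1 + 3 + 6 + 5 = 15; strictly interior points = area - boundary/2 + 1 = 1120; answer 1120
Step 3: R2 = 1120; r = -17; remainder = value at the root: -2*(-17)^3 - 1*(-17)^2 + 8*(-17)^1 + 7 = (9826) + (-289) + (-136) + (7) = 9408; answer 9408

9408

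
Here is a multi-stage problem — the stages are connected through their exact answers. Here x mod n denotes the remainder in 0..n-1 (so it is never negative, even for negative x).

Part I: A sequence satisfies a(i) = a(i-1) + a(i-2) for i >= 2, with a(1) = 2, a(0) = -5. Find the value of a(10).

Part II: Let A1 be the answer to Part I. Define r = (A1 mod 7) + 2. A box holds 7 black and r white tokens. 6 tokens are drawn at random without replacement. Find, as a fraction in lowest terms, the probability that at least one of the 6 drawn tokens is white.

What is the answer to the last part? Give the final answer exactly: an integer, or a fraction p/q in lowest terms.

131/132

Part I: a(2) = 1*(2) + 1*(-5) = -3; iterating: a(2)=-3, a(3)=-1, a(4)=-4, a(5)=-5, a(6)=-9, a(7)=-14, a(8)=-23, a(9)=-37, a(10)=-60; answer -60
Part II: A1 = -60; r = 5; total draws C(12,6) = 924; complement C(7,6) = 7; favorable 924 - 7 = 917; P = 131/132; answer 131/132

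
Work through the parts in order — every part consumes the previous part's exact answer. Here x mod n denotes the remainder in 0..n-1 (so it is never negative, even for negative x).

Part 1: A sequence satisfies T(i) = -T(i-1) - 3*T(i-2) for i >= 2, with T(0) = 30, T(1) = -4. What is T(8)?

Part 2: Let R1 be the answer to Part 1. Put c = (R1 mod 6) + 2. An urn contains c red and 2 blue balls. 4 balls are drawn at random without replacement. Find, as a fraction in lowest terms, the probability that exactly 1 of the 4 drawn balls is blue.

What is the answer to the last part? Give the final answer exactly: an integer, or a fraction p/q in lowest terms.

4/7

Part 1: T(2) = -1*(-4) - 3*(30) = -86; iterating: T(2)=-86, T(3)=98, T(4)=160, T(5)=-454, T(6)=-26, T(7)=1388, T(8)=-1310; answer -1310
Part 2: R1 = -1310; c = 6; total draws C(8,4) = 70; favorable C(2,1)*C(6,3) = 40; P = 4/7; answer 4/7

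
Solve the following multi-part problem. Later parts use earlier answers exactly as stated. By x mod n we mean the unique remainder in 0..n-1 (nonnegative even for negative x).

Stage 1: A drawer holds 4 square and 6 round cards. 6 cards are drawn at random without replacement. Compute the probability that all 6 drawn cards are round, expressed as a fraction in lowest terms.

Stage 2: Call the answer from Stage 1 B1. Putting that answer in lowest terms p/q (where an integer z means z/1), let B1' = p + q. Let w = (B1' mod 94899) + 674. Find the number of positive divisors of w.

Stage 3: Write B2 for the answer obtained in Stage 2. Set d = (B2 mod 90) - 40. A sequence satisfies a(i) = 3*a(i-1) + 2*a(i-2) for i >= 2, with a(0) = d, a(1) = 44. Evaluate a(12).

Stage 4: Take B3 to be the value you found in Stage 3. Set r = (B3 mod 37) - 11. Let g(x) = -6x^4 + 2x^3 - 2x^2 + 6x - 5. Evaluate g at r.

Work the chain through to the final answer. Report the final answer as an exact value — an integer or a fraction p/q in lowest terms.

Stage 1: total draws C(10,6) = 210; favorable C(6,6) = 1; P = 1/210; answer 1/210
Stage 2: B1 = 1/210; threaded value p + q = 211; w = 885; 885 = 3 * 5 * 59; number of divisors = (1+1) * (1+1) * (1+1) = 8; answer 8
Stage 3: B2 = 8; d = -32; a(2) = 3*(44) + 2*(-32) = 68; iterating: a(2)=68, a(3)=292, a(4)=1012, a(5)=3620, a(6)=12884, a(7)=45892, a(8)=163444, a(9)=582116, a(10)=2073236, a(11)=7383940, a(12)=26298292; answer 26298292
Stage 4: B3 = 26298292; r = 13; -6*(13)^4 + 2*(13)^3 - 2*(13)^2 + 6*(13)^1 - 5 = (-171366) + (4394) + (-338) + (78) + (-5) = -167237; answer -167237

-167237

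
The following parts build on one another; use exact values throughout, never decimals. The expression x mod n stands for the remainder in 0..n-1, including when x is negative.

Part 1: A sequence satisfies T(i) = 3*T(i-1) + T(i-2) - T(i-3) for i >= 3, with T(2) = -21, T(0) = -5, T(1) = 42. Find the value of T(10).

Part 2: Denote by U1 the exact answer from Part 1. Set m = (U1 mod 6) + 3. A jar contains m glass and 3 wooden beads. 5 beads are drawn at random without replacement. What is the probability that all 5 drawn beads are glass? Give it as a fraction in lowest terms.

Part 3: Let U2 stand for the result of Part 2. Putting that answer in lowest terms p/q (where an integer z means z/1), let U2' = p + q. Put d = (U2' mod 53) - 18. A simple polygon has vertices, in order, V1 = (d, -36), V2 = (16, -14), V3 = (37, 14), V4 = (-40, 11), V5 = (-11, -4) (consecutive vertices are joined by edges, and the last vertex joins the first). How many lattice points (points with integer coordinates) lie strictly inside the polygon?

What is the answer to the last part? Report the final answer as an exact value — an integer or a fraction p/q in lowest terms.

1456

Part 1: T(3) = 3*(-21) + 1*(42) - 1*(-5) = -16; iterating: T(3)=-16, T(4)=-111, T(5)=-328, T(6)=-1079, T(7)=-3454, T(8)=-11113, T(9)=-35714, T(10)=-114801; answer -114801
Part 2: U1 = -114801; m = 6; total draws C(9,5) = 126; favorable C(6,5) = 6; P = 1/21; answer 1/21
Part 3: U2 = 1/21; threaded value p + q = 22; d = 4; cross terms: (4*-14 - 16*-36)=520, (16*14 - 37*-14)=742, (37*11 - -40*14)=967, (-40*-4 - -11*11)=281, (-11*-36 - 4*-4)=412; twice the area = |2922| = 2922; area = 1461; boundary points = 2 + 7 + 1 + 1 + 1 = 12; strictly interior points = area - boundary/2 + 1 = 1456; answer 1456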